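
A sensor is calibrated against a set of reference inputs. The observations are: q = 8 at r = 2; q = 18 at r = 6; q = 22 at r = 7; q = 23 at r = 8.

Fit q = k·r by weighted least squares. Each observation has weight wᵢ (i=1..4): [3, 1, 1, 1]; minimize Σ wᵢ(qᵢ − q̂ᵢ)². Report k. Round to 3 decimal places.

Normal-equation sums: Σwᵢ·r·r = 161.
And Σwᵢ·r·q = 494.
MᵀWM·[k]ᵀ = MᵀWq becomes [[161]]·[k]ᵀ = [494]ᵀ.
k = 494/161 = 3.06832.

k = 3.068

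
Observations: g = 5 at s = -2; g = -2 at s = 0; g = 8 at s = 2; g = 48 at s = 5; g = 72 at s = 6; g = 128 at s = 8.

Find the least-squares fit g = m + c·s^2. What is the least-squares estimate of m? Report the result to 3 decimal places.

m = -1.833

The normal system MᵀM·[m, c]ᵀ = Mᵀg is [[6, 133]; [133, 6049]]·[m, c]ᵀ = [259, 12036]ᵀ.
Eliminating c: 6049·(row 1) − 133·(row 2) gives 18605·m = 6049·259 − 133·12036 = -34097, so m = -34097/18605.
Then c = (12036 − 133·(-34097/18605))/6049 = 37769/18605.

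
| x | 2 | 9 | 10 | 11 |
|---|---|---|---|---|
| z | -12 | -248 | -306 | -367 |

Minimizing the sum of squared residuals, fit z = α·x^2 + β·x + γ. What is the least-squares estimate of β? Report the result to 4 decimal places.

β = -2.4349

The normal system MᵀM·[α, β, γ]ᵀ = Mᵀz is [[31218, 3068, 306]; [3068, 306, 32]; [306, 32, 4]]·[α, β, γ]ᵀ = [-95143, -9353, -933]ᵀ.
Inverting the 3×3 Gram matrix, [α, β, γ]ᵀ = [-3449/1210, -14731/6050, 12964/3025]ᵀ.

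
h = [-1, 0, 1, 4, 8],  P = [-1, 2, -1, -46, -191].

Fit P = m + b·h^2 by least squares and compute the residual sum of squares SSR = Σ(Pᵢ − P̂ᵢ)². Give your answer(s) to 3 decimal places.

SSR = 0.047

AᵀA·[m, b]ᵀ = AᵀP reads: 5·m + 82·b = -237;  82·m + 4354·b = -12962.
Determinant 5·4354 − 82² = 15046.
m = ((-237)·4354 − 82·(-12962))/15046 = 15493/7523; b = (5·(-12962) − 82·(-237))/15046 = -22688/7523.
Residuals: -328/7523, -447/7523, -328/7523, 1457/7523, -354/7523; SSR = 354/7523.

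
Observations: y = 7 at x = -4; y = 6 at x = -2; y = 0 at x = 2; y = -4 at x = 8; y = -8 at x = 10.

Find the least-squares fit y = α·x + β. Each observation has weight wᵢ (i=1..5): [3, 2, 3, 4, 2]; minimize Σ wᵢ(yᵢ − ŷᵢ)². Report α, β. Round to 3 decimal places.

AᵀWA·[α, β]ᵀ = AᵀWy reads: 524·α + 42·β = -396;  42·α + 14·β = 1.
Δ = 524·14 − 42² = 5572.
α = ((-396)·14 − 42·1)/5572 = -399/398; β = (524·1 − 42·(-396))/5572 = 4289/1393.

α = -1.003, β = 3.079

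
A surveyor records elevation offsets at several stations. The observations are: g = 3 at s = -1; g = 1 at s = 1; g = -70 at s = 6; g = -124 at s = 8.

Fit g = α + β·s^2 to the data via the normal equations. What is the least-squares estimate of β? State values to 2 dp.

MᵀM·[α, β]ᵀ = Mᵀg reads: 4·α + 102·β = -190;  102·α + 5394·β = -10452.
Δ = 4·5394 − 102² = 11172.
α = ((-190)·5394 − 102·(-10452))/11172 = 491/133; β = (4·(-10452) − 102·(-190))/11172 = -267/133.

β = -2.01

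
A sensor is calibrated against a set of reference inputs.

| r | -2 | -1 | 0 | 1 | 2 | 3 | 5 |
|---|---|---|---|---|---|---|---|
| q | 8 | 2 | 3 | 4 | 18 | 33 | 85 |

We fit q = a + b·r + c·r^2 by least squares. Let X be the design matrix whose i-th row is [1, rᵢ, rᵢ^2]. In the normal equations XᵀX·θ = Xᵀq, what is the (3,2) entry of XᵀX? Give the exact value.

Row 3 ↔ basis r^2, column 2 ↔ basis r, so (XᵀX)_{3,2} = Σᵢ (r^2)·(r) = (4)·(-2) + (1)·(-1) + (0)·(0) + (1)·(1) + (4)·(2) + (9)·(3) + (25)·(5) = 152.

152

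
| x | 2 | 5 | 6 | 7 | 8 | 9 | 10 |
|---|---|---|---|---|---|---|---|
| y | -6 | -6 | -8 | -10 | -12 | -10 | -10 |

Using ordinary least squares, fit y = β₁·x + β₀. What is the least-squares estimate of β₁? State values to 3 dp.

β₁ = -0.684

MᵀM·[β₁, β₀]ᵀ = Mᵀy reads: 359·β₁ + 47·β₀ = -446;  47·β₁ + 7·β₀ = -62.
Determinant 359·7 − 47² = 304.
β₁ = ((-446)·7 − 47·(-62))/304 = -13/19; β₀ = (359·(-62) − 47·(-446))/304 = -81/19.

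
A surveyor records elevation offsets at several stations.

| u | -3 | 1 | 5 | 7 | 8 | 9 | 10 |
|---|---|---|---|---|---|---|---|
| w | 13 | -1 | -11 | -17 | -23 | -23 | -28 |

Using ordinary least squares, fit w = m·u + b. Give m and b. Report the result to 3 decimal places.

m = -3.067, b = 3.357

AᵀA·[m, b]ᵀ = Aᵀw reads: 329·m + 37·b = -885;  37·m + 7·b = -90.
(Σu·u = 329, Σu = 37, Σ1 = 7, Σu·w = -885, Σw = -90.)
Eliminating b: 7·(row 1) − 37·(row 2) gives 934·m = 7·(-885) − 37·(-90) = -2865, so m = -2865/934.
Then b = ((-90) − 37·(-2865/934))/7 = 3135/934.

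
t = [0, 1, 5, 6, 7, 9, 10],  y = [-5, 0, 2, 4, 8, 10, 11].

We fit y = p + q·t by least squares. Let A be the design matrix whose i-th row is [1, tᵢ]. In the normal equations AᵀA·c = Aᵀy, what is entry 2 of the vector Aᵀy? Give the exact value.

Entry 2 ↔ basis t, so (Aᵀy)_{2} = Σᵢ (t)·yᵢ = (0)·(-5) + (1)·(0) + (5)·(2) + (6)·(4) + (7)·(8) + (9)·(10) + (10)·(11) = 290.

290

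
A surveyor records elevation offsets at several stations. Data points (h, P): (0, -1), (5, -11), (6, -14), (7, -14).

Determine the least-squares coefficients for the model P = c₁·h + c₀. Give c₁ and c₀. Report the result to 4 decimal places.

Normal-equation sums: Σh·h = 110, Σh = 18, Σ1 = 4.
Moment sums: Σh·P = -237, ΣP = -40.
Normal equations: [[110, 18]; [18, 4]]·[c₁, c₀]ᵀ = [-237, -40]ᵀ.
Eliminating c₀: 4·(row 1) − 18·(row 2) gives 116·c₁ = 4·(-237) − 18·(-40) = -228, so c₁ = -57/29.
Then c₀ = ((-40) − 18·(-57/29))/4 = -67/58.

c₁ = -1.9655, c₀ = -1.1552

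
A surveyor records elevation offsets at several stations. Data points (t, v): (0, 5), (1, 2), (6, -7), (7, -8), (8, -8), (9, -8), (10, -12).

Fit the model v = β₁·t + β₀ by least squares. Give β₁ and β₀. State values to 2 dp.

β₁ = -1.55, β₀ = 3.96

Setting ∂/∂β₁ … = 0 gives: 331·β₁ + 41·β₀ = -352;  41·β₁ + 7·β₀ = -36.
(Σt·t = 331, Σt = 41, Σ1 = 7, Σt·v = -352, Σv = -36.)
Δ = 331·7 − 41² = 636.
β₁ = ((-352)·7 − 41·(-36))/636 = -247/159; β₀ = (331·(-36) − 41·(-352))/636 = 629/159.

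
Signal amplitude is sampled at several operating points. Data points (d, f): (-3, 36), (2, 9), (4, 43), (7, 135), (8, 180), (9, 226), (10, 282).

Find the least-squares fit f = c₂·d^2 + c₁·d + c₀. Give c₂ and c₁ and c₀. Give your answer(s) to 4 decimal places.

c₂ = 3.0048, c₁ = -2.0704, c₀ = 2.4376

The normal equations are: 23411·c₂ + 2629·c₁ + 323·c₀ = 65689;  2629·c₂ + 323·c₁ + 37·c₀ = 7321;  323·c₂ + 37·c₁ + 7·c₀ = 911.
Solving the 3×3 system (Gaussian elimination) gives c₂ = 616435/205152, c₁ = -424745/205152, c₀ = 41673/17096.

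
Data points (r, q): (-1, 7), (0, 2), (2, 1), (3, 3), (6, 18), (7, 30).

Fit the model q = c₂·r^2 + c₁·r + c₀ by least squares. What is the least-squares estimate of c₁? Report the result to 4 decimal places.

c₁ = -3.0110

Normal-equation sums: Σr^2·r^2 = 3795, Σr^2·r = 593, Σr^2 = 99, Σr·r = 99, Σr = 17, Σ1 = 6.
Right-hand side: Σr^2·q = 2156, Σr·q = 322, Σq = 61.
MᵀM·[c₂, c₁, c₀]ᵀ = Mᵀq becomes [[3795, 593, 99]; [593, 99, 17]; [99, 17, 6]]·[c₂, c₁, c₀]ᵀ = [2156, 322, 61]ᵀ.
Row-reducing yields c₂ = 7091/7332, c₁ = -7359/2444, c₀ = 5023/1833.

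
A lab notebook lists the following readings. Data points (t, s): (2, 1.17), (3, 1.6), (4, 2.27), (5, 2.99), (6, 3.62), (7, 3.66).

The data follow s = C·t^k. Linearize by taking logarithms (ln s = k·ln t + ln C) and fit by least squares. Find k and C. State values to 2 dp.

Let Y = ln s. Fitting Y = k·ln t + ln C by least squares:
AᵀA = [[13.1965, 8.5252]; [8.5252, 6]], rhs = [8.3542, 5.1260]ᵀ  (here Σln t = 8.5252, Σ(ln t)² = 13.1965, Σln s = 5.1260, Σln t·ln s = 8.3542).
Slope k = (n·Σln t·ln s − Σln t·Σln s)/(n·Σ(ln t)² − (Σln t)²) = (6·8.3542 − 8.5252·5.1260)/6.5005 = 0.98844; ln C = (Σln s − k·Σln t)/n = -0.55010, so C = exp(-0.55010) = 0.57689.

k = 0.99, C = 0.58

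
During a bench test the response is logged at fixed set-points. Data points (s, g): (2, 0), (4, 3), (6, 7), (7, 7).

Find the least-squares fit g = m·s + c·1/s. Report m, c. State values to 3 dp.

m = 1.165, c = -4.835

Setting ∂/∂m … = 0 gives: 105·m + 4·c = 103;  4·m + (2545/7056)·c = 35/12.
(Σs·s = 105, Σs·1/s = 4, Σ1/s·1/s = 2545/7056, Σs·g = 103, Σ1/s·g = 35/12.)
Eliminating c: (2545/7056)·(row 1) − 4·(row 2) gives (7349/336)·m = (2545/7056)·103 − 4·(35/12) = 179815/7056, so m = 179815/154329.
Then c = ((35/12) − 4·(179815/154329))/(2545/7056) = -35532/7349.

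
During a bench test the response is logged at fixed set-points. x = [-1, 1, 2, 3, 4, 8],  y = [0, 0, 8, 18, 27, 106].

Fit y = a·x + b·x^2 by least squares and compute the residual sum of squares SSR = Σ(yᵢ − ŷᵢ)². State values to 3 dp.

Normal-equation sums: Σx·x = 95, Σx·x^2 = 611, Σx^2·x^2 = 4451.
For Mᵀy: Σx·y = 1026, Σx^2·y = 7410.
Δ = 95·4451 − 611² = 49524.
a = (1026·4451 − 611·7410)/49524 = 3268/4127; b = (95·7410 − 611·1026)/49524 = 6422/4127.
Residuals: -3154/4127, -9690/4127, 792/4127, 6684/4127, -4395/4127, 310/4127; SSR = 40843/4127.

SSR = 9.897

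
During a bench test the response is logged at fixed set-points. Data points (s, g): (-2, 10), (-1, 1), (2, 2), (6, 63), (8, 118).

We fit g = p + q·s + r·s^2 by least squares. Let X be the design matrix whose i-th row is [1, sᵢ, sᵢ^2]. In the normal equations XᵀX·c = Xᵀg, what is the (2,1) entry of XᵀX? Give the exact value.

13

Row 2 ↔ basis s, column 1 ↔ basis 1, so (XᵀX)_{2,1} = Σᵢ s = (-2)·(1) + (-1)·(1) + (2)·(1) + (6)·(1) + (8)·(1) = 13.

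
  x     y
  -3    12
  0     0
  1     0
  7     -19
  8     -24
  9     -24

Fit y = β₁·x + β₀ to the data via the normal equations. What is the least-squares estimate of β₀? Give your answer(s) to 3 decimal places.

AᵀA·[β₁, β₀]ᵀ = Aᵀy reads: 204·β₁ + 22·β₀ = -577;  22·β₁ + 6·β₀ = -55.
Determinant 204·6 − 22² = 740.
β₁ = ((-577)·6 − 22·(-55))/740 = -563/185; β₀ = (204·(-55) − 22·(-577))/740 = 737/370.

β₀ = 1.992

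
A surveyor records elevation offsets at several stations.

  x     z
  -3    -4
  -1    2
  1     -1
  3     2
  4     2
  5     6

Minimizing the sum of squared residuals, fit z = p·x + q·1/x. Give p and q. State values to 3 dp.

The normal system AᵀA·[p, q]ᵀ = Aᵀz is [[61, 6]; [6, 8369/3600]]·[p, q]ᵀ = [53, 7/10]ᵀ.
Eliminating q: (8369/3600)·(row 1) − 6·(row 2) gives (380909/3600)·p = (8369/3600)·53 − 6·(7/10) = 428437/3600, so p = 428437/380909.
Then q = ((7/10) − 6·(428437/380909))/(8369/3600) = -991080/380909.

p = 1.125, q = -2.602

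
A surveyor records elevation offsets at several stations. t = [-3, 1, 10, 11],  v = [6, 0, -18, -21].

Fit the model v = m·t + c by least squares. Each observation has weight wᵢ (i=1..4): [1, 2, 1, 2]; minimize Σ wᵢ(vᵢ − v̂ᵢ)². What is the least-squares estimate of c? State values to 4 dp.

c = 1.2083

AᵀWA·[m, c]ᵀ = AᵀWv reads: 353·m + 31·c = -660;  31·m + 6·c = -54.
(Σwᵢ·t·t = 353, Σwᵢ·t = 31, Σwᵢ·1 = 6, Σwᵢ·t·v = -660, Σwᵢ·v = -54.)
Determinant 353·6 − 31² = 1157.
m = ((-660)·6 − 31·(-54))/1157 = -2286/1157; c = (353·(-54) − 31·(-660))/1157 = 1398/1157.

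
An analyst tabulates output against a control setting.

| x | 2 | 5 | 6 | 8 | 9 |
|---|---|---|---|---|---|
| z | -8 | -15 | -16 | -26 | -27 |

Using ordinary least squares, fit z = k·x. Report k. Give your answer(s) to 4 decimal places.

k = -3.0381

The normal equations are: 210·k = -638.
(Σx·x = 210, Σx·z = -638.)
Hence k = -638 / 210 ≈ -3.0381.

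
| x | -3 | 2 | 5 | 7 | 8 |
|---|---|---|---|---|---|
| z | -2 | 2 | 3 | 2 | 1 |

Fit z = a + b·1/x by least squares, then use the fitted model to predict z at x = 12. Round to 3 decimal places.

Normal-equation sums: Σ1 = 5, Σ1/x = 533/840, Σ1/x·1/x = 308449/705600.
Moment sums: Σz = 6, Σ1/x·z = 2249/840.
So MᵀM·[a, b]ᵀ = Mᵀz: [[5, 533/840]; [533/840, 308449/705600]]·[a, b]ᵀ = [6, 2249/840]ᵀ.
Eliminating b: (308449/705600)·(row 1) − (533/840)·(row 2) gives (314539/176400)·a = (308449/705600)·6 − (533/840)·(2249/840) = 651977/705600, so a = 651977/1258156.
Then b = ((2249/840) − (533/840)·(651977/1258156))/(308449/705600) = 1689870/314539.
At x = 12: ẑ = (651977/1258156)·(1) + (1689870/314539)·(1/12) = 1215267/1258156.

ẑ = 0.966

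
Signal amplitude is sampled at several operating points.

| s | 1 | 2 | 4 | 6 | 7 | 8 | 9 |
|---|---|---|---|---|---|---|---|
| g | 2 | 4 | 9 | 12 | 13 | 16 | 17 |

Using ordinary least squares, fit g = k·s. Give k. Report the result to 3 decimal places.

k = 1.952

Normal-equation sums: Σs·s = 251.
And Σs·g = 490.
k = 490/251 = 1.95219.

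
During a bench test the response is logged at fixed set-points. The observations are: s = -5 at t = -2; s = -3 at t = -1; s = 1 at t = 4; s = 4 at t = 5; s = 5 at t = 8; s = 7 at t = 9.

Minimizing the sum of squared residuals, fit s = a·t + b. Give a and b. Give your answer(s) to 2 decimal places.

Setting ∂/∂a … = 0 gives: 191·a + 23·b = 140;  23·a + 6·b = 9.
(Σt·t = 191, Σt = 23, Σ1 = 6, Σt·s = 140, Σs = 9.)
Eliminating b: 6·(row 1) − 23·(row 2) gives 617·a = 6·140 − 23·9 = 633, so a = 633/617.
Then b = (9 − 23·(633/617))/6 = -1501/617.

a = 1.03, b = -2.43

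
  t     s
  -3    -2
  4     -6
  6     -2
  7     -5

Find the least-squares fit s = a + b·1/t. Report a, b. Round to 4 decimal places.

Entries of XᵀX: Σ1 = 4, Σ1/t = 19/84, Σ1/t·1/t = 1565/7056.
Right-hand side: Σs = -15, Σ1/t·s = -79/42.
So XᵀX·[a, b]ᵀ = Xᵀs: [[4, 19/84]; [19/84, 1565/7056]]·[a, b]ᵀ = [-15, -79/42]ᵀ.
Determinant 4·(1565/7056) − (19/84)² = 5899/7056.
a = ((-15)·(1565/7056) − (19/84)·(-79/42))/(5899/7056) = -59/17; b = (4·(-79/42) − (19/84)·(-15))/(5899/7056) = -84/17.

a = -3.4706, b = -4.9412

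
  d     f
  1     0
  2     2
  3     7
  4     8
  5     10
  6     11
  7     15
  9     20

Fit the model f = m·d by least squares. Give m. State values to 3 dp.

m = 2.072

Entries of AᵀA: Σd·d = 221.
Moment sums: Σd·f = 458.
AᵀA·[m]ᵀ = Aᵀf becomes [[221]]·[m]ᵀ = [458]ᵀ.
Hence m = 458 / 221 ≈ 2.0724.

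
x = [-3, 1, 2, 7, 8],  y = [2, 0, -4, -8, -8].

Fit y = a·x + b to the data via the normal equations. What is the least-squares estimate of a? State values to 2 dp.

a = -0.98

Sums needed: Σx·x = 127, Σx = 15, Σ1 = 5.
And Σx·y = -134, Σy = -18.
Δ = 127·5 − 15² = 410.
a = ((-134)·5 − 15·(-18))/410 = -40/41; b = (127·(-18) − 15·(-134))/410 = -138/205.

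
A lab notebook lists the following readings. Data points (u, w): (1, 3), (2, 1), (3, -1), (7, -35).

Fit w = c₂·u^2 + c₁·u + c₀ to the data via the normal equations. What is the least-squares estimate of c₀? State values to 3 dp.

c₀ = 1.627

Forming MᵀM = [[2499, 379, 63]; [379, 63, 13]; [63, 13, 4]] and Mᵀw = [-1717, -243, -32]ᵀ gives MᵀM·[c₂, c₁, c₀]ᵀ = Mᵀw.
Row-reducing yields c₂ = -949/902, c₁ = 47/22, c₀ = 734/451.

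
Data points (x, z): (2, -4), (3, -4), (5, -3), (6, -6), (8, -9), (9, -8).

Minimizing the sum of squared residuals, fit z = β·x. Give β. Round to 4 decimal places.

The normal equations are: 219·β = -215.
(Σx·x = 219, Σx·z = -215.)
β = (-215)/219 = -0.981735.

β = -0.9817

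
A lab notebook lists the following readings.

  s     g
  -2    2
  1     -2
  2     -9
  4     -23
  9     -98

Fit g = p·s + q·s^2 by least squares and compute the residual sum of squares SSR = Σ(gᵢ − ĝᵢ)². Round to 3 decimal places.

Setting ∂/∂p … = 0 gives: 106·p + 794·q = -998;  794·p + 6850·q = -8336.
det = 106·6850 − 794² = 95664.
p = ((-998)·6850 − 794·(-8336))/95664 = -54379/23916; q = (106·(-8336) − 794·(-998))/95664 = -22801/23916.
Residuals: 15139/11958, 7337/5979, -2547/3986, 8066/5979, -623/1993; SSR = 64987/11958.

SSR = 5.435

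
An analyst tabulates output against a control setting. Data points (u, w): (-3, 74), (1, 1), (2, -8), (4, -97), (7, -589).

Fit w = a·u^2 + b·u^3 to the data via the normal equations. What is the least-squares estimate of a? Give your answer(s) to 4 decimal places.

a = 2.0911

Setting ∂/∂a … = 0 gives: 2755·a + 17621·b = -29778;  17621·a + 122539·b = -210296.
Determinant 2755·122539 − 17621² = 27095304.
a = ((-29778)·122539 − 17621·(-210296))/27095304 = 28329737/13547652; b = (2755·(-210296) − 17621·(-29778))/27095304 = -27323671/13547652.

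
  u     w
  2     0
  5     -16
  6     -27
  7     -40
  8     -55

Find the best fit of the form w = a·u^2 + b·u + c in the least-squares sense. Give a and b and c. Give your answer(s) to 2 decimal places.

a = -1.25, b = 3.28, c = -1.51

Normal-equation sums: Σu^2·u^2 = 8434, Σu^2·u = 1204, Σu^2 = 178, Σu·u = 178, Σu = 28, Σ1 = 5.
For Aᵀw: Σu^2·w = -6852, Σu·w = -962, Σw = -138.
Normal equations: [[8434, 1204, 178]; [1204, 178, 28]; [178, 28, 5]]·[a, b, c]ᵀ = [-6852, -962, -138]ᵀ.
Row-reducing yields a = -2386/1911, b = 895/273, c = -74/49.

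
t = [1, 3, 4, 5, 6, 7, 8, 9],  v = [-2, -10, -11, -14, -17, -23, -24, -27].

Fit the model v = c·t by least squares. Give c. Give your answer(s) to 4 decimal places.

c = -3.0036

Setting ∂/∂c … = 0 gives: 281·c = -844.
c = (-844)/281 = -3.00356.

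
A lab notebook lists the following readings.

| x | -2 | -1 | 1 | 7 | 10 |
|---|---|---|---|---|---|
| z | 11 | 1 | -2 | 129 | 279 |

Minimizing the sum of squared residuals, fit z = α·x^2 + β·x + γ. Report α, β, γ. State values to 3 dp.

Entries of MᵀM: Σx^2·x^2 = 12419, Σx^2·x = 1335, Σx^2 = 155, Σx·x = 155, Σx = 15, Σ1 = 5.
Moment sums: Σx^2·z = 34264, Σx·z = 3668, Σz = 418.
Normal equations: [[12419, 1335, 155]; [1335, 155, 15]; [155, 15, 5]]·[α, β, γ]ᵀ = [34264, 3668, 418]ᵀ.
Row-reducing yields α = 2029/672, β = -2167/1120, γ = -881/210.

α = 3.019, β = -1.935, γ = -4.195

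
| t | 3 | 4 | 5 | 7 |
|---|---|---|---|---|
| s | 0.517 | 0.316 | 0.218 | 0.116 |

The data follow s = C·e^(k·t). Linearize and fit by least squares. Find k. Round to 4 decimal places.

k = -0.3668

With ln sᵢ as the transformed response and tᵢ as the regressor:
AᵀA = [[99.0000, 19.0000]; [19.0000, 4]], rhs = [-29.2826, -5.4892]ᵀ  (here Σt = 19.0000, Σ(t)² = 99.0000, Σln s = -5.4892, Σt·ln s = -29.2826).
Slope k = (n·Σt·ln s − Σt·Σln s)/(n·Σ(t)² − (Σt)²) = (4·-29.2826 − 19.0000·-5.4892)/35.0000 = -0.36676; ln C = (Σln s − k·Σt)/n = 0.36984.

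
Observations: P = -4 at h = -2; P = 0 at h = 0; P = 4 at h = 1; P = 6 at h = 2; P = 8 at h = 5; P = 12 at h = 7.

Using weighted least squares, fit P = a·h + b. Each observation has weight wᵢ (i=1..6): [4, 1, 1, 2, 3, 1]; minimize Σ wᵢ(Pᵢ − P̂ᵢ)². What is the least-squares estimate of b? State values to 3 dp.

Entries of XᵀWX: Σwᵢ·h·h = 149, Σwᵢ·h = 19, Σwᵢ·1 = 12.
For XᵀWP: Σwᵢ·h·P = 264, Σwᵢ·P = 36.
So XᵀWX·[a, b]ᵀ = XᵀWP: [[149, 19]; [19, 12]]·[a, b]ᵀ = [264, 36]ᵀ.
det = 149·12 − 19² = 1427.
a = (264·12 − 19·36)/1427 = 2484/1427; b = (149·36 − 19·264)/1427 = 348/1427.

b = 0.244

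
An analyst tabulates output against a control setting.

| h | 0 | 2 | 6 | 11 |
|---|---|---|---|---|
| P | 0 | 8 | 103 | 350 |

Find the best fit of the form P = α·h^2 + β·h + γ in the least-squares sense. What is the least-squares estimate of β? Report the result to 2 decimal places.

Entries of XᵀX: Σh^2·h^2 = 15953, Σh^2·h = 1555, Σh^2 = 161, Σh·h = 161, Σh = 19, Σ1 = 4.
Moment sums: Σh^2·P = 46090, Σh·P = 4484, ΣP = 461.
So XᵀX·[α, β, γ]ᵀ = XᵀP: [[15953, 1555, 161]; [1555, 161, 19]; [161, 19, 4]]·[α, β, γ]ᵀ = [46090, 4484, 461]ᵀ.
Inverting the 3×3 Gram matrix, [α, β, γ]ᵀ = [90035/30468, -17653/30468, -2385/2539]ᵀ.

β = -0.58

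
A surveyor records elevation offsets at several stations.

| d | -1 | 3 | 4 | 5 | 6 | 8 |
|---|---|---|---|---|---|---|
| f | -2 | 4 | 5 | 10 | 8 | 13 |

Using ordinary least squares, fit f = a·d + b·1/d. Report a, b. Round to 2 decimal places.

a = 1.56, b = 0.16

MᵀM·[a, b]ᵀ = Mᵀf reads: 151·a + 6·b = 236;  6·a + (18101/14400)·b = 229/24.
(Σd·d = 151, Σd·1/d = 6, Σ1/d·1/d = 18101/14400, Σd·f = 236, Σ1/d·f = 229/24.)
Δ = 151·(18101/14400) − 6² = 2214851/14400.
a = (236·(18101/14400) − 6·(229/24))/(2214851/14400) = 3447436/2214851; b = (151·(229/24) − 6·236)/(2214851/14400) = 357000/2214851.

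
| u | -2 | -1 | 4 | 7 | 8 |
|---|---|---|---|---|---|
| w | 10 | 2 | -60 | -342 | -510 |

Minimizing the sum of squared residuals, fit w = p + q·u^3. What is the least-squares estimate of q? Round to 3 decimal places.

q = -1.001

Compute the Gram sums: Σ1 = 5, Σu^3 = 910, Σu^3·u^3 = 383954.
For Mᵀw: Σw = -900, Σu^3·w = -382348.
So MᵀM·[p, q]ᵀ = Mᵀw: [[5, 910]; [910, 383954]]·[p, q]ᵀ = [-900, -382348]ᵀ.
Δ = 5·383954 − 910² = 1091670.
p = ((-900)·383954 − 910·(-382348))/1091670 = 237808/109167; q = (5·(-382348) − 910·(-900))/1091670 = -109274/109167.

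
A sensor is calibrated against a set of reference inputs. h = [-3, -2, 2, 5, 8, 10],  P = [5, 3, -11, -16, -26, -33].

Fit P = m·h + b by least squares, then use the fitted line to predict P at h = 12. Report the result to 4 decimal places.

P̂ = -37.9426

The normal equations are: 206·m + 20·b = -661;  20·m + 6·b = -78.
Determinant 206·6 − 20² = 836.
m = ((-661)·6 − 20·(-78))/836 = -1203/418; b = (206·(-78) − 20·(-661))/836 = -712/209.
At h = 12: P̂ = (-1203/418)·(12) + (-712/209)·(1) = -7930/209.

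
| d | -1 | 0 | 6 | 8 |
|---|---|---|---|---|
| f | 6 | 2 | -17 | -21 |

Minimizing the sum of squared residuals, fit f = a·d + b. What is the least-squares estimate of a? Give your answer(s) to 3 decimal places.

a = -3.038

With design matrix M, MᵀM = [[101, 13]; [13, 4]] and Mᵀf = [-276, -30]ᵀ.
Eliminating b: 4·(row 1) − 13·(row 2) gives 235·a = 4·(-276) − 13·(-30) = -714, so a = -714/235.
Then b = ((-30) − 13·(-714/235))/4 = 558/235.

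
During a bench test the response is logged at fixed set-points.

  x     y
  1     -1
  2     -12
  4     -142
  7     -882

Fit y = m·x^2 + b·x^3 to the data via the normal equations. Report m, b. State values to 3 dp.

m = 3.228, b = -3.032

The normal equations are: 2674·m + 17864·b = -45539;  17864·m + 121810·b = -311711.
(Σx^2·x^2 = 2674, Σx^2·x^3 = 17864, Σx^3·x^3 = 121810, Σx^2·y = -45539, Σx^3·y = -311711.)
Eliminating b: 121810·(row 1) − 17864·(row 2) gives 6597444·m = 121810·(-45539) − 17864·(-311711) = 21299714, so m = 10649857/3298722.
Then b = ((-311711) − 17864·(10649857/3298722))/121810 = -1429037/471246.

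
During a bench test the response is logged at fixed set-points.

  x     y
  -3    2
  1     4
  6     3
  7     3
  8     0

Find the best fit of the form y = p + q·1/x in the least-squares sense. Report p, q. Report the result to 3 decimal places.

p = 2.018, q = 1.736

The normal system MᵀM·[p, q]ᵀ = Mᵀy is [[5, 185/168]; [185/168, 33161/28224]]·[p, q]ᵀ = [12, 179/42]ᵀ.
Eliminating q: (33161/28224)·(row 1) − (185/168)·(row 2) gives (3655/784)·p = (33161/28224)·12 − (185/168)·(179/42) = 4148/441, so p = 3904/1935.
Then q = ((179/42) − (185/168)·(3904/1935))/(33161/28224) = 224/129.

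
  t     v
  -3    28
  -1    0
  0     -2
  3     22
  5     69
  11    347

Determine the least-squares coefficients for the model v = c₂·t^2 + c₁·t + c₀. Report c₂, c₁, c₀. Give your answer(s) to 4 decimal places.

c₂ = 2.9581, c₁ = -0.7830, c₀ = -2.0572

Compute the Gram sums: Σt^2·t^2 = 15429, Σt^2·t = 1455, Σt^2 = 165, Σt·t = 165, Σt = 15, Σ1 = 6.
Right-hand side: Σt^2·v = 44162, Σt·v = 4144, Σv = 464.
Normal equations: [[15429, 1455, 165]; [1455, 165, 15]; [165, 15, 6]]·[c₂, c₁, c₀]ᵀ = [44162, 4144, 464]ᵀ.
Solving the 3×3 system (Gaussian elimination) gives c₂ = 19843/6708, c₁ = -26261/33540, c₀ = -1150/559.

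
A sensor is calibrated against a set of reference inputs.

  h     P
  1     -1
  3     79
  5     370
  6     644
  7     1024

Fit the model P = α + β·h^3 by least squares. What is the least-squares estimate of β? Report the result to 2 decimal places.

With design matrix M, MᵀM = [[5, 712]; [712, 180660]] and MᵀP = [2116, 538718]ᵀ.
Determinant 5·180660 − 712² = 396356.
α = (2116·180660 − 712·538718)/396356 = -322664/99089; β = (5·538718 − 712·2116)/396356 = 593499/198178.

β = 2.99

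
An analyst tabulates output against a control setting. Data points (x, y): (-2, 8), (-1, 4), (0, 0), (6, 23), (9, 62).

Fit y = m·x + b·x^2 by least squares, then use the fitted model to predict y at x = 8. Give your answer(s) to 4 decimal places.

ŷ = 46.9764

The normal equations are: 122·m + 936·b = 676;  936·m + 7874·b = 5886.
(Σx·x = 122, Σx·x^2 = 936, Σx^2·x^2 = 7874, Σx·y = 676, Σx^2·y = 5886.)
Determinant 122·7874 − 936² = 84532.
m = (676·7874 − 936·5886)/84532 = -46618/21133; b = (122·5886 − 936·676)/84532 = 21339/21133.
At x = 8: ŷ = (-46618/21133)·(8) + (21339/21133)·(64) = 992752/21133.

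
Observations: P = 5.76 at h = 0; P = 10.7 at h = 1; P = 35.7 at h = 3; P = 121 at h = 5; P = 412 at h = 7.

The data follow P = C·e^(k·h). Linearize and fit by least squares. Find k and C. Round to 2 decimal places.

Let Y = ln P. Fitting Y = k·h + ln C by least squares:
Σh = 16.0000, Σ(h)² = 84.0000, Σln P = 18.5131, Σh·ln P = 79.2218.
Equations: 84.0000·k + 16.0000·ln C = 79.2218;  16.0000·k + 5·ln C = 18.5131.
Solving (det = 164.0000): k = 0.60914, ln C = 1.75339, so C = exp(1.75339) = 5.77412.

k = 0.61, C = 5.77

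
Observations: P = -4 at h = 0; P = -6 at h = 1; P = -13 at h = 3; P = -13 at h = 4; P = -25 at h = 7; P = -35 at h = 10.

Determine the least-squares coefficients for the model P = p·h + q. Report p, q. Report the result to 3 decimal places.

Sums needed: Σh·h = 175, Σh = 25, Σ1 = 6.
For MᵀP: Σh·P = -622, ΣP = -96.
So MᵀM·[p, q]ᵀ = MᵀP: [[175, 25]; [25, 6]]·[p, q]ᵀ = [-622, -96]ᵀ.
Δ = 175·6 − 25² = 425.
p = ((-622)·6 − 25·(-96))/425 = -1332/425; q = (175·(-96) − 25·(-622))/425 = -50/17.

p = -3.134, q = -2.941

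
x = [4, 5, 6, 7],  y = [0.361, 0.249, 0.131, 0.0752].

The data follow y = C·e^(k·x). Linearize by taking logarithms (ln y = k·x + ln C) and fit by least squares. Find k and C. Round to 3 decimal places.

k = -0.535, C = 3.268

Linearized form: ln y = k·x + ln C. From the 4 transformed points,
Σx = 22.0000, Σ(x)² = 126.0000, Σln y = -7.0293, Σx·ln y = -41.3356.
Equations: 126.0000·k + 22.0000·ln C = -41.3356;  22.0000·k + 4·ln C = -7.0293.
Δ = 126.0000·4 − (22.0000)² = 20.0000; k = (-41.3356·4 − 22.0000·-7.0293)/20.0000 = -0.53484, ln C = (126.0000·-7.0293 − 22.0000·-41.3356)/20.0000 = 1.18430, so C = exp(1.18430) = 3.26841.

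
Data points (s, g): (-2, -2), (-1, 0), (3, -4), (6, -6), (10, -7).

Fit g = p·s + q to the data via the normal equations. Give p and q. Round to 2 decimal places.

p = -0.54, q = -2.08

Entries of XᵀX: Σs·s = 150, Σs = 16, Σ1 = 5.
Right-hand side: Σs·g = -114, Σg = -19.
XᵀX·[p, q]ᵀ = Xᵀg becomes [[150, 16]; [16, 5]]·[p, q]ᵀ = [-114, -19]ᵀ.
Δ = 150·5 − 16² = 494.
p = ((-114)·5 − 16·(-19))/494 = -7/13; q = (150·(-19) − 16·(-114))/494 = -27/13.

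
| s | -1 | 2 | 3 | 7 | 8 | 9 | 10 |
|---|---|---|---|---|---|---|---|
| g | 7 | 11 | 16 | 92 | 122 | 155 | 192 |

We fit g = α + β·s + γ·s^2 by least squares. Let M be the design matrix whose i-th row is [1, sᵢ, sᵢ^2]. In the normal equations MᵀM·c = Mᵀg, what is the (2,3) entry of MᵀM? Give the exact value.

Row 2 ↔ basis s, column 3 ↔ basis s^2, so (MᵀM)_{2,3} = Σᵢ (s)·(s^2) = (-1)·(1) + (2)·(4) + (3)·(9) + (7)·(49) + (8)·(64) + (9)·(81) + (10)·(100) = 2618.

2618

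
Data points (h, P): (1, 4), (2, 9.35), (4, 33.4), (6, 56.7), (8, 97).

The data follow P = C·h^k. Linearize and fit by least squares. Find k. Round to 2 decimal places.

k = 1.55

Taking logs, ln P = k·ln h + ln C, so regress ln P on ln h.
Σln h = 5.9506, Σ(ln h)² = 9.9367, Σln P = 15.7427, Σln h·ln P = 23.1609.
Equations: 9.9367·k + 5.9506·ln C = 23.1609;  5.9506·k + 5·ln C = 15.7427.
Δ = 9.9367·5 − (5.9506)² = 14.2736; k = (23.1609·5 − 5.9506·15.7427)/14.2736 = 1.55008, ln C = (9.9367·15.7427 − 5.9506·23.1609)/14.2736 = 1.30374.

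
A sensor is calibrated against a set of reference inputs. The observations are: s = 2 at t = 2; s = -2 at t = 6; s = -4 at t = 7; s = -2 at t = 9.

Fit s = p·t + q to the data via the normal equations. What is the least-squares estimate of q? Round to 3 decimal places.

q = 2.654

With design matrix X, XᵀX = [[170, 24]; [24, 4]] and Xᵀs = [-54, -6]ᵀ.
Eliminating q: 4·(row 1) − 24·(row 2) gives 104·p = 4·(-54) − 24·(-6) = -72, so p = -9/13.
Then q = ((-6) − 24·(-9/13))/4 = 69/26.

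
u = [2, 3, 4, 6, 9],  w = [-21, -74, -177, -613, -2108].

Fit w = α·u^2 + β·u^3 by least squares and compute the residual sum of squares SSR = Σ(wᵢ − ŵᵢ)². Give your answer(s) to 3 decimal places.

Entries of MᵀM: Σu^2·u^2 = 8210, Σu^2·u^3 = 68124, Σu^3·u^3 = 582986.
Moment sums: Σu^2·w = -196398, Σu^3·w = -1682634.
So MᵀM·[α, β]ᵀ = Mᵀw: [[8210, 68124]; [68124, 582986]]·[α, β]ᵀ = [-196398, -1682634]ᵀ.
det = 8210·582986 − 68124² = 145435684.
α = ((-196398)·582986 − 68124·(-1682634))/145435684 = 32618547/36358921; β = (8210·(-1682634) − 68124·(-196398))/145435684 = -108751947/36358921.
Residuals: -23995953/36358921, -47824508/36358921, 2698839/36358921, 28134287/36358921, -6538412/36358921; SSR = 101888667/36358921.

SSR = 2.802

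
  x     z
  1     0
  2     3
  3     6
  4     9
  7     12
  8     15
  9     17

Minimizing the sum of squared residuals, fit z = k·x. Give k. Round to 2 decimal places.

k = 1.86

Sums needed: Σx·x = 224.
Moment sums: Σx·z = 417.
MᵀM·[k]ᵀ = Mᵀz becomes [[224]]·[k]ᵀ = [417]ᵀ.
Hence k = 417 / 224 ≈ 1.86161.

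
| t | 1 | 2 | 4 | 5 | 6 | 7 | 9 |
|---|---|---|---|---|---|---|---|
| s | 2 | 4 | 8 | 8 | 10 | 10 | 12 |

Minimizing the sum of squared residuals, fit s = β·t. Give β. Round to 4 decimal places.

β = 1.5094

Normal-equation sums: Σt·t = 212.
Right-hand side: Σt·s = 320.
MᵀM·[β]ᵀ = Mᵀs becomes [[212]]·[β]ᵀ = [320]ᵀ.
β = 320/212 = 1.50943.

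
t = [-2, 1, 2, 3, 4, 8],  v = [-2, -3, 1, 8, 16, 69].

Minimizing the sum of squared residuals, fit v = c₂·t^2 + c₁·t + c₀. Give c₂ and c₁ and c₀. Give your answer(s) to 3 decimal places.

Sums needed: Σt^2·t^2 = 4466, Σt^2·t = 604, Σt^2 = 98, Σt·t = 98, Σt = 16, Σ1 = 6.
Moment sums: Σt^2·v = 4737, Σt·v = 643, Σv = 89.
Normal equations: [[4466, 604, 98]; [604, 98, 16]; [98, 16, 6]]·[c₂, c₁, c₀]ᵀ = [4737, 643, 89]ᵀ.
Row-reducing yields c₂ = 16001/15423, c₁ = 27961/30846, c₀ = -46571/10282.

c₂ = 1.037, c₁ = 0.906, c₀ = -4.529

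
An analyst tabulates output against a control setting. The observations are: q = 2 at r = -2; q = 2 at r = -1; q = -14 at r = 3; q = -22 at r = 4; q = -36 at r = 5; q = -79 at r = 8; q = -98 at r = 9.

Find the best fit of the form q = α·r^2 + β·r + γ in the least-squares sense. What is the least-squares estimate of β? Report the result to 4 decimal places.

The normal equations are: 11636·α + 1448·β + 200·γ = -14362;  1448·α + 200·β + 26·γ = -1830;  200·α + 26·β + 7·γ = -245.
Row-reducing yields α = -98621/100842, β = -112313/50421, γ = 417/343.

β = -2.2275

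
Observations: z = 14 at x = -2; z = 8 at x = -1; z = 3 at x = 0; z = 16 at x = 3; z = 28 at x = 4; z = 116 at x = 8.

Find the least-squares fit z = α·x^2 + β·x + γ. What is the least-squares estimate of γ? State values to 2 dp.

The normal equations are: 4450·α + 594·β + 94·γ = 8080;  594·α + 94·β + 12·γ = 1052;  94·α + 12·β + 6·γ = 185.
(Σx^2·x^2 = 4450, Σx^2·x = 594, Σx^2 = 94, Σx·x = 94, Σx = 12, Σ1 = 6, Σx^2·z = 8080, Σx·z = 1052, Σz = 185.)
Solving the 3×3 system (Gaussian elimination) gives α = 18391/9338, β = -541/322, γ = 15587/4669.

γ = 3.34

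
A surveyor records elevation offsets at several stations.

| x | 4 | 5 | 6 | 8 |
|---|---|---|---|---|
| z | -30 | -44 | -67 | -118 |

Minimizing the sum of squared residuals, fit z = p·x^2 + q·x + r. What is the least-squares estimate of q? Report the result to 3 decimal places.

q = 1.800

Normal-equation sums: Σx^2·x^2 = 6273, Σx^2·x = 917, Σx^2 = 141, Σx·x = 141, Σx = 23, Σ1 = 4.
Moment sums: Σx^2·z = -11544, Σx·z = -1686, Σz = -259.
Solving the 3×3 system (Gaussian elimination) gives p = -2, q = 9/5, r = -23/5.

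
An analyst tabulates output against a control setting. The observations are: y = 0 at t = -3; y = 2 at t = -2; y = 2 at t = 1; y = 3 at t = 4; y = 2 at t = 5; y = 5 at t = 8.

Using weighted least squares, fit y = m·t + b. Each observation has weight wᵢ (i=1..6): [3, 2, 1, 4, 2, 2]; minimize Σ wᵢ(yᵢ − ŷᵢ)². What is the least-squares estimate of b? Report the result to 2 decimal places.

b = 1.55

From the data, Σwᵢ·t·t = 278, Σwᵢ·t = 30, Σwᵢ·1 = 14.
And Σwᵢ·t·y = 142, Σwᵢ·y = 32.
So MᵀWM·[m, b]ᵀ = MᵀWy: [[278, 30]; [30, 14]]·[m, b]ᵀ = [142, 32]ᵀ.
Eliminating b: 14·(row 1) − 30·(row 2) gives 2992·m = 14·142 − 30·32 = 1028, so m = 257/748.
Then b = (32 − 30·(257/748))/14 = 1159/748.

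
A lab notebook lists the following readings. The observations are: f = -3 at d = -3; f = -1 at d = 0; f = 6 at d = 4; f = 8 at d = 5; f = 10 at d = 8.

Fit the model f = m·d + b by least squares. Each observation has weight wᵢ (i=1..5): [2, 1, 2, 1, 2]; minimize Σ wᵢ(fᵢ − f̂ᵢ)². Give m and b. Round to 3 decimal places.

Sums needed: Σwᵢ·d·d = 203, Σwᵢ·d = 23, Σwᵢ·1 = 8.
For MᵀWf: Σwᵢ·d·f = 266, Σwᵢ·f = 33.
So MᵀWM·[m, b]ᵀ = MᵀWf: [[203, 23]; [23, 8]]·[m, b]ᵀ = [266, 33]ᵀ.
det = 203·8 − 23² = 1095.
m = (266·8 − 23·33)/1095 = 1369/1095; b = (203·33 − 23·266)/1095 = 581/1095.

m = 1.250, b = 0.531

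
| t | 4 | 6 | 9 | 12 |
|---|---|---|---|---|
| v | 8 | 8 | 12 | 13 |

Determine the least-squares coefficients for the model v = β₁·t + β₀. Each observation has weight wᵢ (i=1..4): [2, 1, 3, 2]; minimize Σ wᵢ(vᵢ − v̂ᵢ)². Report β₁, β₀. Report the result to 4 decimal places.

β₁ = 0.6949, β₀ = 5.1041

Normal-equation sums: Σwᵢ·t·t = 599, Σwᵢ·t = 65, Σwᵢ·1 = 8.
For MᵀWv: Σwᵢ·t·v = 748, Σwᵢ·v = 86.
Normal equations: [[599, 65]; [65, 8]]·[β₁, β₀]ᵀ = [748, 86]ᵀ.
det = 599·8 − 65² = 567.
β₁ = (748·8 − 65·86)/567 = 394/567; β₀ = (599·86 − 65·748)/567 = 2894/567.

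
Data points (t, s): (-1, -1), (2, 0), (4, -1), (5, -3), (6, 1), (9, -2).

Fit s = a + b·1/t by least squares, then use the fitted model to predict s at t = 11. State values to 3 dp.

ŝ = -0.988

Compute the Gram sums: Σ1 = 6, Σ1/t = 41/180, Σ1/t·1/t = 45121/32400.
Right-hand side: Σs = -6, Σ1/t·s = 17/180.
Eliminating b: (45121/32400)·(row 1) − (41/180)·(row 2) gives (53809/6480)·a = (45121/32400)·(-6) − (41/180)·(17/180) = -271423/32400, so a = -271423/269045.
Then b = ((17/180) − (41/180)·(-271423/269045))/(45121/32400) = 12528/53809.
At t = 11: ŝ = (-271423/269045)·(1) + (12528/53809)·(1/11) = -2923013/2959495.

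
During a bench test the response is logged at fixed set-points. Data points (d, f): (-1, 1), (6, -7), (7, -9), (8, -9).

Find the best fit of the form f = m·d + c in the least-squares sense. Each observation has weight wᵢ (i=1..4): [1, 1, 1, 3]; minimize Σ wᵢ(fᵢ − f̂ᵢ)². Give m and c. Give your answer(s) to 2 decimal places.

m = -1.13, c = -0.23

Normal-equation sums: Σwᵢ·d·d = 278, Σwᵢ·d = 36, Σwᵢ·1 = 6.
Moment sums: Σwᵢ·d·f = -322, Σwᵢ·f = -42.
So MᵀWM·[m, c]ᵀ = MᵀWf: [[278, 36]; [36, 6]]·[m, c]ᵀ = [-322, -42]ᵀ.
Eliminating c: 6·(row 1) − 36·(row 2) gives 372·m = 6·(-322) − 36·(-42) = -420, so m = -35/31.
Then c = ((-42) − 36·(-35/31))/6 = -7/31.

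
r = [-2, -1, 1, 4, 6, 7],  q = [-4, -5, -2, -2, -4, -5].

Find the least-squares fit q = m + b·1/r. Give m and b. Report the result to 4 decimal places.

Normal-equation sums: Σ1 = 6, Σ1/r = 5/84, Σ1/r·1/r = 16657/7056.
And Σq = -22, Σ1/r·q = 131/42.
So XᵀX·[m, b]ᵀ = Xᵀq: [[6, 5/84]; [5/84, 16657/7056]]·[m, b]ᵀ = [-22, 131/42]ᵀ.
Eliminating b: (16657/7056)·(row 1) − (5/84)·(row 2) gives (99917/7056)·m = (16657/7056)·(-22) − (5/84)·(131/42) = -30647/588, so m = -367764/99917.
Then b = ((131/42) − (5/84)·(-367764/99917))/(16657/7056) = 141288/99917.

m = -3.6807, b = 1.4141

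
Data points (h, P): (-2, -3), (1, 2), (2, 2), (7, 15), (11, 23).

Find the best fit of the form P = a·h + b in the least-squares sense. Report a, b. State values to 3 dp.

Normal-equation sums: Σh·h = 179, Σh = 19, Σ1 = 5.
Right-hand side: Σh·P = 370, ΣP = 39.
So MᵀM·[a, b]ᵀ = MᵀP: [[179, 19]; [19, 5]]·[a, b]ᵀ = [370, 39]ᵀ.
Determinant 179·5 − 19² = 534.
a = (370·5 − 19·39)/534 = 1109/534; b = (179·39 − 19·370)/534 = -49/534.

a = 2.077, b = -0.092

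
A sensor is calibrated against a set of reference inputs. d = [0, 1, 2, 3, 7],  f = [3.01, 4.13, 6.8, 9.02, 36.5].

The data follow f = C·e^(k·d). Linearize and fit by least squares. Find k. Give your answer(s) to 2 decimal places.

k = 0.36

Linearized form: ln f = k·d + ln C. From the 5 transformed points,
Σd = 13.0000, Σ(d)² = 63.0000, Σln f = 10.2339, Σd·ln f = 37.0316.
Equations: 63.0000·k + 13.0000·ln C = 37.0316;  13.0000·k + 5·ln C = 10.2339.
Slope k = (n·Σd·ln f − Σd·Σln f)/(n·Σ(d)² − (Σd)²) = (5·37.0316 − 13.0000·10.2339)/146.0000 = 0.35697; ln C = (Σln f − k·Σd)/n = 1.11866.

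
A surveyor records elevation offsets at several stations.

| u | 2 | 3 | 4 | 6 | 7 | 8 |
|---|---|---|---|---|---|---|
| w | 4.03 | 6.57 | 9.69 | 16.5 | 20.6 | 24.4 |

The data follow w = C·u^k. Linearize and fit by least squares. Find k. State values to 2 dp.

Let Y = ln w. Fitting Y = k·ln u + ln C by least squares:
Sums: Σln u = 8.9952, Σ(ln u)² = 14.9303, Σln w = 14.5706, Σln u·ln w = 23.7355.
Normal system: [[14.9303, 8.9952]; [8.9952, 6]]·[k, ln C]ᵀ = [23.7355, 14.5706]ᵀ.
Solving (det = 8.6686): k = 1.30908, ln C = 0.46586.

k = 1.31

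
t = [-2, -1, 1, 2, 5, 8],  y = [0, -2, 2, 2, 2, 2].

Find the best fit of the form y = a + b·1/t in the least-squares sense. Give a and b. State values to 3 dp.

The normal system MᵀM·[a, b]ᵀ = Mᵀy is [[6, 13/40]; [13/40, 4089/1600]]·[a, b]ᵀ = [6, 113/20]ᵀ.
Δ = 6·(4089/1600) − (13/40)² = 4873/320.
a = (6·(4089/1600) − (13/40)·(113/20))/(4873/320) = 21596/24365; b = (6·(113/20) − (13/40)·6)/(4873/320) = 10224/4873.

a = 0.886, b = 2.098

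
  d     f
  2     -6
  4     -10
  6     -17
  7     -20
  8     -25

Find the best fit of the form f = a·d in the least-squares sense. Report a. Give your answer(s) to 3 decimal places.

From the data, Σd·d = 169.
For Aᵀf: Σd·f = -494.
Normal equations: [[169]]·[a]ᵀ = [-494]ᵀ.
a = (-494)/169 = -2.92308.

a = -2.923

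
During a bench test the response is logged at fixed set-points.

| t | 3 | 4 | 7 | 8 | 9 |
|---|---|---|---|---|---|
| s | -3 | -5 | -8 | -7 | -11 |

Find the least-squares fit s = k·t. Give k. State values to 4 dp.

From the data, Σt·t = 219.
Moment sums: Σt·s = -240.
So MᵀM·[k]ᵀ = Mᵀs: [[219]]·[k]ᵀ = [-240]ᵀ.
Hence k = -240 / 219 ≈ -1.09589.

k = -1.0959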